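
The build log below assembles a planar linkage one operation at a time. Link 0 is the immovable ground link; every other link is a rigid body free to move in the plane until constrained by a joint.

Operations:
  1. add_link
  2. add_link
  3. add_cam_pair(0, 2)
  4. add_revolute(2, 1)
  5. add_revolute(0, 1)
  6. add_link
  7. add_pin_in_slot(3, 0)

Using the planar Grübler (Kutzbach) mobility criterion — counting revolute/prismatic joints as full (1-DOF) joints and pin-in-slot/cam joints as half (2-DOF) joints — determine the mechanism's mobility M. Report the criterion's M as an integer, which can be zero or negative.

(L,J1,J2)=(1,0,0); link0 fixed
link1: (2,0,0)
link2: (3,0,0)
C 0-2 [J2]: (3,0,1)
R 2-1 [J1]: (3,1,1)
R 0-1 [J1]: (3,2,1)
link3: (4,2,1)
PS 3-0 [J2]: (4,2,2)
Grübler: 3·3 − 2·2 − 2 = 3

M = 3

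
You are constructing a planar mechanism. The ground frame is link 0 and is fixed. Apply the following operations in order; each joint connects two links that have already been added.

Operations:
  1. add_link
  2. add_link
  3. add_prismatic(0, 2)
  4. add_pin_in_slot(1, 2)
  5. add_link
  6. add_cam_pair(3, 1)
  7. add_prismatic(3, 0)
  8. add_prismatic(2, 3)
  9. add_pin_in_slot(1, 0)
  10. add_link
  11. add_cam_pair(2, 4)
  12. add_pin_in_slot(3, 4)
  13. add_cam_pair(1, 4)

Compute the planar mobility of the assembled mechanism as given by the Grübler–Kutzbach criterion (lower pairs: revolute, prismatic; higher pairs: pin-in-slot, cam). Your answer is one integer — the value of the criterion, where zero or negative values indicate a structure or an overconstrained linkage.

M = 0

[1;0;0] (link 0 is ground)
L+ [2;0;0]
L+ [3;0;0]
P(0,2)∈J1 [3;1;0]
PS(1,2)∈J2 [3;1;1]
L+ [4;1;1]
C(3,1)∈J2 [4;1;2]
P(3,0)∈J1 [4;2;2]
P(2,3)∈J1 [4;3;2]
PS(1,0)∈J2 [4;3;3]
L+ [5;3;3]
C(2,4)∈J2 [5;3;4]
PS(3,4)∈J2 [5;3;5]
C(1,4)∈J2 [5;3;6]
mobility = 12 − 6 − 6 = 0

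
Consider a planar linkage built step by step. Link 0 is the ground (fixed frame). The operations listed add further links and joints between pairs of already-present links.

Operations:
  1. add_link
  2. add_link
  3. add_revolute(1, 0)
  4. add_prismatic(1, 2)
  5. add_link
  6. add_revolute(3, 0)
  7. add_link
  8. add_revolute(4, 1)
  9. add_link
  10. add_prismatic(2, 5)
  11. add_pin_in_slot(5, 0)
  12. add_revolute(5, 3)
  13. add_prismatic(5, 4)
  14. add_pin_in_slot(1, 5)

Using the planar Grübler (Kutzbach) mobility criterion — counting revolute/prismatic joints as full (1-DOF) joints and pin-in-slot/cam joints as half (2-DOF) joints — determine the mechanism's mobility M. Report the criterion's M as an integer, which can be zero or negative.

M = -1

link 0 = ground. State L|J1|J2 = 1|0|0
+link1  2|0|0
+link2  3|0|0
R(1,0) f=1→J1  3|1|0
P(1,2) f=1→J1  3|2|0
+link3  4|2|0
R(3,0) f=1→J1  4|3|0
+link4  5|3|0
R(4,1) f=1→J1  5|4|0
+link5  6|4|0
P(2,5) f=1→J1  6|5|0
PS(5,0) f=2→J2  6|5|1
R(5,3) f=1→J1  6|6|1
P(5,4) f=1→J1  6|7|1
PS(1,5) f=2→J2  6|7|2
M = 3(6−1)−2·7−2 = 15−14−2 = -1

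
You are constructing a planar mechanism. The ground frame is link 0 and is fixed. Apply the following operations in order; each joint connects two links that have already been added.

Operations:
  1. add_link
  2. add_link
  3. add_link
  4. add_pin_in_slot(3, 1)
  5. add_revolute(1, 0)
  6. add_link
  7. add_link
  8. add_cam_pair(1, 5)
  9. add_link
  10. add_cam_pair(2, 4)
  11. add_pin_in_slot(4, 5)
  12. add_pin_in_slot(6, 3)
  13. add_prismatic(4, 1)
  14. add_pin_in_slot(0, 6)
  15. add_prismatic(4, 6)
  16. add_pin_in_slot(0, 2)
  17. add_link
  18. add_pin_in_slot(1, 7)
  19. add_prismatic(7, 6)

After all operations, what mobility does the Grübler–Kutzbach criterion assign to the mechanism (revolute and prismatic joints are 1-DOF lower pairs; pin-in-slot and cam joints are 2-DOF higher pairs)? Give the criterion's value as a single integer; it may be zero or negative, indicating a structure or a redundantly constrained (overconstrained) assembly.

L=1 J1=0 J2=0
add link → L=2 J1=0 J2=0
add link → L=3 J1=0 J2=0
add link → L=4 J1=0 J2=0
PS@3,1 dof=2 J2 → L=4 J1=0 J2=1
R@1,0 dof=1 J1 → L=4 J1=1 J2=1
add link → L=5 J1=1 J2=1
add link → L=6 J1=1 J2=1
C@1,5 dof=2 J2 → L=6 J1=1 J2=2
add link → L=7 J1=1 J2=2
C@2,4 dof=2 J2 → L=7 J1=1 J2=3
PS@4,5 dof=2 J2 → L=7 J1=1 J2=4
PS@6,3 dof=2 J2 → L=7 J1=1 J2=5
P@4,1 dof=1 J1 → L=7 J1=2 J2=5
PS@0,6 dof=2 J2 → L=7 J1=2 J2=6
P@4,6 dof=1 J1 → L=7 J1=3 J2=6
PS@0,2 dof=2 J2 → L=7 J1=3 J2=7
add link → L=8 J1=3 J2=7
PS@1,7 dof=2 J2 → L=8 J1=3 J2=8
P@7,6 dof=1 J1 → L=8 J1=4 J2=8
M=3(L−1)−2J1−J2=3·7−2·4−8=5

M = 5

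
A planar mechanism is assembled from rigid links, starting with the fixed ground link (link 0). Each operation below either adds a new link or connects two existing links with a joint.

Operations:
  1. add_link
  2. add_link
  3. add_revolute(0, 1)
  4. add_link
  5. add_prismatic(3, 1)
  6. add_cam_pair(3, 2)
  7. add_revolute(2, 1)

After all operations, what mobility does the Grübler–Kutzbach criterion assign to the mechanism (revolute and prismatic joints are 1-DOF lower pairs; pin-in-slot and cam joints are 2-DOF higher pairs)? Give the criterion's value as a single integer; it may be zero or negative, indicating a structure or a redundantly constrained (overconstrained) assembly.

link 0 = ground. State L|J1|J2 = 1|0|0
+link1  2|0|0
+link2  3|0|0
R(0,1) f=1→J1  3|1|0
+link3  4|1|0
P(3,1) f=1→J1  4|2|0
C(3,2) f=2→J2  4|2|1
R(2,1) f=1→J1  4|3|1
M = 3(4−1)−2·3−1 = 9−6−1 = 2

M = 2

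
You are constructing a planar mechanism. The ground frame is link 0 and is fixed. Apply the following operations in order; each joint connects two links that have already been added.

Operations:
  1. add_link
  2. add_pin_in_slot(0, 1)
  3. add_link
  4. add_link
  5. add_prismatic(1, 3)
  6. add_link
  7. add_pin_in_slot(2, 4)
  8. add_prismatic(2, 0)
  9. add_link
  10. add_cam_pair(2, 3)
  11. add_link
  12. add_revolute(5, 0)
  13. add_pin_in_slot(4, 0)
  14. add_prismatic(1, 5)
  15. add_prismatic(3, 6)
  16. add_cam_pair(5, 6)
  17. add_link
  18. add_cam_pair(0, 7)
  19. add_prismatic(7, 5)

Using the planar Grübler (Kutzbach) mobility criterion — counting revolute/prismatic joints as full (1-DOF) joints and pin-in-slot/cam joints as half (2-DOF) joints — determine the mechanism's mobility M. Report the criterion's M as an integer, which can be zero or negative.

[1;0;0] (link 0 is ground)
L+ [2;0;0]
PS(0,1)∈J2 [2;0;1]
L+ [3;0;1]
L+ [4;0;1]
P(1,3)∈J1 [4;1;1]
L+ [5;1;1]
PS(2,4)∈J2 [5;1;2]
P(2,0)∈J1 [5;2;2]
L+ [6;2;2]
C(2,3)∈J2 [6;2;3]
L+ [7;2;3]
R(5,0)∈J1 [7;3;3]
PS(4,0)∈J2 [7;3;4]
P(1,5)∈J1 [7;4;4]
P(3,6)∈J1 [7;5;4]
C(5,6)∈J2 [7;5;5]
L+ [8;5;5]
C(0,7)∈J2 [8;5;6]
P(7,5)∈J1 [8;6;6]
mobility = 21 − 12 − 6 = 3

M = 3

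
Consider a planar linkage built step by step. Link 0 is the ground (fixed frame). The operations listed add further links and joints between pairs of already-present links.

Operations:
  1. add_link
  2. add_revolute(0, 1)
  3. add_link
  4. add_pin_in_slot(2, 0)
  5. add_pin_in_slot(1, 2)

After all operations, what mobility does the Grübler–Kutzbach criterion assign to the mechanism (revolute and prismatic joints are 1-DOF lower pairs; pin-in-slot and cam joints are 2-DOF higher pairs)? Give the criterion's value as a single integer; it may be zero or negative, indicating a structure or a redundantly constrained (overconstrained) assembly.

M = 2

[1;0;0] (link 0 is ground)
L+ [2;0;0]
R(0,1)∈J1 [2;1;0]
L+ [3;1;0]
PS(2,0)∈J2 [3;1;1]
PS(1,2)∈J2 [3;1;2]
mobility = 6 − 2 − 2 = 2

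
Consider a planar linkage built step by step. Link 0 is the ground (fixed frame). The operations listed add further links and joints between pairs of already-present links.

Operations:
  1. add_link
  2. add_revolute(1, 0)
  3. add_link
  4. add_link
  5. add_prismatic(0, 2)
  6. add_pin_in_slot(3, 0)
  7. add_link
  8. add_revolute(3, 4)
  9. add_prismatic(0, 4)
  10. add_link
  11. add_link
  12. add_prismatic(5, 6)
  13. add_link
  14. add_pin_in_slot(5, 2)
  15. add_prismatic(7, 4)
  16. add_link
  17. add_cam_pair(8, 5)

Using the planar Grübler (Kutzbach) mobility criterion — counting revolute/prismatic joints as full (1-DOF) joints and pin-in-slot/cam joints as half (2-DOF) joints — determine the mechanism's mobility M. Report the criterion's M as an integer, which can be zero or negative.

L=1 J1=0 J2=0
add link → L=2 J1=0 J2=0
R@1,0 dof=1 J1 → L=2 J1=1 J2=0
add link → L=3 J1=1 J2=0
add link → L=4 J1=1 J2=0
P@0,2 dof=1 J1 → L=4 J1=2 J2=0
PS@3,0 dof=2 J2 → L=4 J1=2 J2=1
add link → L=5 J1=2 J2=1
R@3,4 dof=1 J1 → L=5 J1=3 J2=1
P@0,4 dof=1 J1 → L=5 J1=4 J2=1
add link → L=6 J1=4 J2=1
add link → L=7 J1=4 J2=1
P@5,6 dof=1 J1 → L=7 J1=5 J2=1
add link → L=8 J1=5 J2=1
PS@5,2 dof=2 J2 → L=8 J1=5 J2=2
P@7,4 dof=1 J1 → L=8 J1=6 J2=2
add link → L=9 J1=6 J2=2
C@8,5 dof=2 J2 → L=9 J1=6 J2=3
M=3(L−1)−2J1−J2=3·8−2·6−3=9

M = 9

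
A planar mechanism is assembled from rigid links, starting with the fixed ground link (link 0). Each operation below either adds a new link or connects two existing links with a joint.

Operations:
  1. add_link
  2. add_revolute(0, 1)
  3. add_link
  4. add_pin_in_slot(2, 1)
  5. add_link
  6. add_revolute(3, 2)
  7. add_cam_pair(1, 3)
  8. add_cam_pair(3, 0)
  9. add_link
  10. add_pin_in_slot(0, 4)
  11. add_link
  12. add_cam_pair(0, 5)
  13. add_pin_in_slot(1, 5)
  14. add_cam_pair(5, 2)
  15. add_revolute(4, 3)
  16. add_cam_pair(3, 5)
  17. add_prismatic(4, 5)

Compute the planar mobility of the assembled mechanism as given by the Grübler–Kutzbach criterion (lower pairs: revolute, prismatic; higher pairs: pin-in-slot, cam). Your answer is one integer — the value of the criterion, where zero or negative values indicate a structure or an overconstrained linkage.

M = -1

(L,J1,J2)=(1,0,0); link0 fixed
link1: (2,0,0)
R 0-1 [J1]: (2,1,0)
link2: (3,1,0)
PS 2-1 [J2]: (3,1,1)
link3: (4,1,1)
R 3-2 [J1]: (4,2,1)
C 1-3 [J2]: (4,2,2)
C 3-0 [J2]: (4,2,3)
link4: (5,2,3)
PS 0-4 [J2]: (5,2,4)
link5: (6,2,4)
C 0-5 [J2]: (6,2,5)
PS 1-5 [J2]: (6,2,6)
C 5-2 [J2]: (6,2,7)
R 4-3 [J1]: (6,3,7)
C 3-5 [J2]: (6,3,8)
P 4-5 [J1]: (6,4,8)
Grübler: 3·5 − 2·4 − 8 = -1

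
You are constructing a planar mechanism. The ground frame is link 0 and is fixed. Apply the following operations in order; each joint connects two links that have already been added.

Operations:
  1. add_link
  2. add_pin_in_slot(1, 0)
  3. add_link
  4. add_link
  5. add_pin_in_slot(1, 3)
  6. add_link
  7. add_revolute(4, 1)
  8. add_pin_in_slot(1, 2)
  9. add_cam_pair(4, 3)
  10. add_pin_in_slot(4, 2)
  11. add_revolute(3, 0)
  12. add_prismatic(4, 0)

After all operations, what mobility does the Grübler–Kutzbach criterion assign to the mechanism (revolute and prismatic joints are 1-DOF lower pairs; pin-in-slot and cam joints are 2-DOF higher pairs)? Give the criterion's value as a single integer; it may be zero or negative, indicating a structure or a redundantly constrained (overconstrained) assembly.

M = 1

[1;0;0] (link 0 is ground)
L+ [2;0;0]
PS(1,0)∈J2 [2;0;1]
L+ [3;0;1]
L+ [4;0;1]
PS(1,3)∈J2 [4;0;2]
L+ [5;0;2]
R(4,1)∈J1 [5;1;2]
PS(1,2)∈J2 [5;1;3]
C(4,3)∈J2 [5;1;4]
PS(4,2)∈J2 [5;1;5]
R(3,0)∈J1 [5;2;5]
P(4,0)∈J1 [5;3;5]
mobility = 12 − 6 − 5 = 1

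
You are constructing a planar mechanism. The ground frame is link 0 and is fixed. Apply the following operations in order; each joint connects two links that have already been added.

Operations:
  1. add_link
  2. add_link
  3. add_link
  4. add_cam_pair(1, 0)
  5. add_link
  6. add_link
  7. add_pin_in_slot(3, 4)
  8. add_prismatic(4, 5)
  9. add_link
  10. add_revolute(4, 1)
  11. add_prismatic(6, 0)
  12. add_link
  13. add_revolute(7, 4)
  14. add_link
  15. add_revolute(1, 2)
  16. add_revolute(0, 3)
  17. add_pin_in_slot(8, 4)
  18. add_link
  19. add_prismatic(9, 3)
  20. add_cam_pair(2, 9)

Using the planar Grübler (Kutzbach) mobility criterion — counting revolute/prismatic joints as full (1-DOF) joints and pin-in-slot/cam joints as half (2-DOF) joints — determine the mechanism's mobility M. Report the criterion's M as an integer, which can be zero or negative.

[1;0;0] (link 0 is ground)
L+ [2;0;0]
L+ [3;0;0]
L+ [4;0;0]
C(1,0)∈J2 [4;0;1]
L+ [5;0;1]
L+ [6;0;1]
PS(3,4)∈J2 [6;0;2]
P(4,5)∈J1 [6;1;2]
L+ [7;1;2]
R(4,1)∈J1 [7;2;2]
P(6,0)∈J1 [7;3;2]
L+ [8;3;2]
R(7,4)∈J1 [8;4;2]
L+ [9;4;2]
R(1,2)∈J1 [9;5;2]
R(0,3)∈J1 [9;6;2]
PS(8,4)∈J2 [9;6;3]
L+ [10;6;3]
P(9,3)∈J1 [10;7;3]
C(2,9)∈J2 [10;7;4]
mobility = 27 − 14 − 4 = 9

M = 9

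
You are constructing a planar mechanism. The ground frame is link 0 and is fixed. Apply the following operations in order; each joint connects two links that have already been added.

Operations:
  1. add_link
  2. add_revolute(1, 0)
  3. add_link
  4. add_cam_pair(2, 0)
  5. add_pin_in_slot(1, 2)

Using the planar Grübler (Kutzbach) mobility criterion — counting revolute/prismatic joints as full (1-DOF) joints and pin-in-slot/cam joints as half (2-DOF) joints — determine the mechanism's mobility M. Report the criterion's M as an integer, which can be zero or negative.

M = 2

link 0 = ground. State L|J1|J2 = 1|0|0
+link1  2|0|0
R(1,0) f=1→J1  2|1|0
+link2  3|1|0
C(2,0) f=2→J2  3|1|1
PS(1,2) f=2→J2  3|1|2
M = 3(3−1)−2·1−2 = 6−2−2 = 2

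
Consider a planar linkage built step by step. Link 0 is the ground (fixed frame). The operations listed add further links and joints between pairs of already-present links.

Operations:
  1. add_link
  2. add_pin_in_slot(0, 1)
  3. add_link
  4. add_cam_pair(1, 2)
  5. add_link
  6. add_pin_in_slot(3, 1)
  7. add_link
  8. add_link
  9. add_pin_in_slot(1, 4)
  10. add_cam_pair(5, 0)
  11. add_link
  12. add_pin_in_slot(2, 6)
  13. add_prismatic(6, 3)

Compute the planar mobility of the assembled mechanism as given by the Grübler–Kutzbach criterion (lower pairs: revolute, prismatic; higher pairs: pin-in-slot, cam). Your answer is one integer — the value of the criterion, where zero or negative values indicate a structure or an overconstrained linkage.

M = 10

ground; <1,0,0>
#1 <2,0,0>
PS:0↔1 J2 <2,0,1>
#2 <3,0,1>
C:1↔2 J2 <3,0,2>
#3 <4,0,2>
PS:3↔1 J2 <4,0,3>
#4 <5,0,3>
#5 <6,0,3>
PS:1↔4 J2 <6,0,4>
C:5↔0 J2 <6,0,5>
#6 <7,0,5>
PS:2↔6 J2 <7,0,6>
P:6↔3 J1 <7,1,6>
3×6 − 2×1 − 1×6 = 10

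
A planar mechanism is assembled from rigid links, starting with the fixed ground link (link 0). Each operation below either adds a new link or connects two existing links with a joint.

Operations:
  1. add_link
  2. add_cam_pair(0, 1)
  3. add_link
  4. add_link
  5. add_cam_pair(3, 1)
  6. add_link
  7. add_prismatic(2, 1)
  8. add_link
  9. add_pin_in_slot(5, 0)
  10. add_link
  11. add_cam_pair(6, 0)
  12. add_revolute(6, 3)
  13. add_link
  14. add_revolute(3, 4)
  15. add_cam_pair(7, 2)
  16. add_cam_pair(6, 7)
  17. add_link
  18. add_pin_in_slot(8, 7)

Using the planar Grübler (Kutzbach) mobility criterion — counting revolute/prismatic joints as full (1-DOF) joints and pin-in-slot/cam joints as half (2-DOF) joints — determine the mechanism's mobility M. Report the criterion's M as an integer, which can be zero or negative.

L=1 J1=0 J2=0
add link → L=2 J1=0 J2=0
C@0,1 dof=2 J2 → L=2 J1=0 J2=1
add link → L=3 J1=0 J2=1
add link → L=4 J1=0 J2=1
C@3,1 dof=2 J2 → L=4 J1=0 J2=2
add link → L=5 J1=0 J2=2
P@2,1 dof=1 J1 → L=5 J1=1 J2=2
add link → L=6 J1=1 J2=2
PS@5,0 dof=2 J2 → L=6 J1=1 J2=3
add link → L=7 J1=1 J2=3
C@6,0 dof=2 J2 → L=7 J1=1 J2=4
R@6,3 dof=1 J1 → L=7 J1=2 J2=4
add link → L=8 J1=2 J2=4
R@3,4 dof=1 J1 → L=8 J1=3 J2=4
C@7,2 dof=2 J2 → L=8 J1=3 J2=5
C@6,7 dof=2 J2 → L=8 J1=3 J2=6
add link → L=9 J1=3 J2=6
PS@8,7 dof=2 J2 → L=9 J1=3 J2=7
M=3(L−1)−2J1−J2=3·8−2·3−7=11

M = 11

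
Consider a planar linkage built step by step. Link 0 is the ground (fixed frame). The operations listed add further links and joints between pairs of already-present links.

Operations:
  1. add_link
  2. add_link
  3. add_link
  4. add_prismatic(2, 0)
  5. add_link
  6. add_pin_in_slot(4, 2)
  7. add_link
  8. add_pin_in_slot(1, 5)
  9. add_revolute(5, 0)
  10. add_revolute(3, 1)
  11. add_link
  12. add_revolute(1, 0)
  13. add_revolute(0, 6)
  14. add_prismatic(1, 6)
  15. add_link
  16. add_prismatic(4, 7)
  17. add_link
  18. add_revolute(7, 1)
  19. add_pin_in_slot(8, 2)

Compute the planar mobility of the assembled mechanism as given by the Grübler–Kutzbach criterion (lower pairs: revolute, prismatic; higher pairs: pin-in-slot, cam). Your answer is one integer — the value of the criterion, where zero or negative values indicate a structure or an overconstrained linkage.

(L,J1,J2)=(1,0,0); link0 fixed
link1: (2,0,0)
link2: (3,0,0)
link3: (4,0,0)
P 2-0 [J1]: (4,1,0)
link4: (5,1,0)
PS 4-2 [J2]: (5,1,1)
link5: (6,1,1)
PS 1-5 [J2]: (6,1,2)
R 5-0 [J1]: (6,2,2)
R 3-1 [J1]: (6,3,2)
link6: (7,3,2)
R 1-0 [J1]: (7,4,2)
R 0-6 [J1]: (7,5,2)
P 1-6 [J1]: (7,6,2)
link7: (8,6,2)
P 4-7 [J1]: (8,7,2)
link8: (9,7,2)
R 7-1 [J1]: (9,8,2)
PS 8-2 [J2]: (9,8,3)
Grübler: 3·8 − 2·8 − 3 = 5

M = 5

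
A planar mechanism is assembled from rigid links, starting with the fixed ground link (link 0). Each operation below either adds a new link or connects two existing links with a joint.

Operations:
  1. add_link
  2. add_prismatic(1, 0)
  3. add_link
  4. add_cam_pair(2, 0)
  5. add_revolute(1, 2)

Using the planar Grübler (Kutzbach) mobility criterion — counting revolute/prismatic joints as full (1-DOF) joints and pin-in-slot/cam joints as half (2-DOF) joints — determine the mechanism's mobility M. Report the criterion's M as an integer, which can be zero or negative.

M = 1

(L,J1,J2)=(1,0,0); link0 fixed
link1: (2,0,0)
P 1-0 [J1]: (2,1,0)
link2: (3,1,0)
C 2-0 [J2]: (3,1,1)
R 1-2 [J1]: (3,2,1)
Grübler: 3·2 − 2·2 − 1 = 1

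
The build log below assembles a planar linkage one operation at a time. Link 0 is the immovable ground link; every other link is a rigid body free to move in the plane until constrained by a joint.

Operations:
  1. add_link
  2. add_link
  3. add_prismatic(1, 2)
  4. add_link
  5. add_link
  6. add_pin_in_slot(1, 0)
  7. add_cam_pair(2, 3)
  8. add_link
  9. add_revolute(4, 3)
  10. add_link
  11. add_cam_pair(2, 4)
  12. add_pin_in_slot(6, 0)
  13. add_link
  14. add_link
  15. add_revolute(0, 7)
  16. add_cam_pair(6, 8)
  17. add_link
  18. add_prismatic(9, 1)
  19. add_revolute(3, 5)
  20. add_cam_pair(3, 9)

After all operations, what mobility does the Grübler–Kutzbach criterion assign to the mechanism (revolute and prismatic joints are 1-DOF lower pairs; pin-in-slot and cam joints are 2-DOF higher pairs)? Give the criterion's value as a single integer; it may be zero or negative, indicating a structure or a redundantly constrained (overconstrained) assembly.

M = 11

link 0 = ground. State L|J1|J2 = 1|0|0
+link1  2|0|0
+link2  3|0|0
P(1,2) f=1→J1  3|1|0
+link3  4|1|0
+link4  5|1|0
PS(1,0) f=2→J2  5|1|1
C(2,3) f=2→J2  5|1|2
+link5  6|1|2
R(4,3) f=1→J1  6|2|2
+link6  7|2|2
C(2,4) f=2→J2  7|2|3
PS(6,0) f=2→J2  7|2|4
+link7  8|2|4
+link8  9|2|4
R(0,7) f=1→J1  9|3|4
C(6,8) f=2→J2  9|3|5
+link9  10|3|5
P(9,1) f=1→J1  10|4|5
R(3,5) f=1→J1  10|5|5
C(3,9) f=2→J2  10|5|6
M = 3(10−1)−2·5−6 = 27−10−6 = 11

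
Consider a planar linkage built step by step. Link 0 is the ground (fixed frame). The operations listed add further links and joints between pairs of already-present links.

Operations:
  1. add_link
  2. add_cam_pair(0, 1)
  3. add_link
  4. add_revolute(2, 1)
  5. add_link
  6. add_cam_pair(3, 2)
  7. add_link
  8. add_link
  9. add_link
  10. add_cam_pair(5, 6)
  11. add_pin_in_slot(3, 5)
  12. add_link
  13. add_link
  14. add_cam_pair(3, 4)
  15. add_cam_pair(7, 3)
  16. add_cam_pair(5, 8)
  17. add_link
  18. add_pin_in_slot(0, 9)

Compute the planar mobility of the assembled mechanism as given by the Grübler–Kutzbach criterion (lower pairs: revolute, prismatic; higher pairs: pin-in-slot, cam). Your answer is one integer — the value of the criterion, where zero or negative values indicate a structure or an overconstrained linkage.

M = 17

[1;0;0] (link 0 is ground)
L+ [2;0;0]
C(0,1)∈J2 [2;0;1]
L+ [3;0;1]
R(2,1)∈J1 [3;1;1]
L+ [4;1;1]
C(3,2)∈J2 [4;1;2]
L+ [5;1;2]
L+ [6;1;2]
L+ [7;1;2]
C(5,6)∈J2 [7;1;3]
PS(3,5)∈J2 [7;1;4]
L+ [8;1;4]
L+ [9;1;4]
C(3,4)∈J2 [9;1;5]
C(7,3)∈J2 [9;1;6]
C(5,8)∈J2 [9;1;7]
L+ [10;1;7]
PS(0,9)∈J2 [10;1;8]
mobility = 27 − 2 − 8 = 17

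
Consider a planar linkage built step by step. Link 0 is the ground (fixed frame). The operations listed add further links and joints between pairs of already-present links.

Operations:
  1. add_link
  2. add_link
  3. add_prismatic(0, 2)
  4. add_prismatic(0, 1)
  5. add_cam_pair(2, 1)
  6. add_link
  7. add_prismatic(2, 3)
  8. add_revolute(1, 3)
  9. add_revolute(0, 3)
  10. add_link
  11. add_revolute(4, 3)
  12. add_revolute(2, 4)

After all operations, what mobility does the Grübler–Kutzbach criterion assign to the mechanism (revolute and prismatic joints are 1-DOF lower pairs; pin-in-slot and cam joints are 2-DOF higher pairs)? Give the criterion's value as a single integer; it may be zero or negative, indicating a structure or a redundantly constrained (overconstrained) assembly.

L=1 J1=0 J2=0
add link → L=2 J1=0 J2=0
add link → L=3 J1=0 J2=0
P@0,2 dof=1 J1 → L=3 J1=1 J2=0
P@0,1 dof=1 J1 → L=3 J1=2 J2=0
C@2,1 dof=2 J2 → L=3 J1=2 J2=1
add link → L=4 J1=2 J2=1
P@2,3 dof=1 J1 → L=4 J1=3 J2=1
R@1,3 dof=1 J1 → L=4 J1=4 J2=1
R@0,3 dof=1 J1 → L=4 J1=5 J2=1
add link → L=5 J1=5 J2=1
R@4,3 dof=1 J1 → L=5 J1=6 J2=1
R@2,4 dof=1 J1 → L=5 J1=7 J2=1
M=3(L−1)−2J1−J2=3·4−2·7−1=-3

M = -3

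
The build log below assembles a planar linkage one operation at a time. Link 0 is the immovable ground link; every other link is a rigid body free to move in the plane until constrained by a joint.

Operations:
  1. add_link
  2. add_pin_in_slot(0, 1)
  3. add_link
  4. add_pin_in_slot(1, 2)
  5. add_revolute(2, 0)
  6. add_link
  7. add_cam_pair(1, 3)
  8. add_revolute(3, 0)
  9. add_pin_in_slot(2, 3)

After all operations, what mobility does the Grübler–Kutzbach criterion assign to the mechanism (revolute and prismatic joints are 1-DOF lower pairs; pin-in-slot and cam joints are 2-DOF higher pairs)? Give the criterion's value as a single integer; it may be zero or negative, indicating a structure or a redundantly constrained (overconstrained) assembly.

M = 1

(L,J1,J2)=(1,0,0); link0 fixed
link1: (2,0,0)
PS 0-1 [J2]: (2,0,1)
link2: (3,0,1)
PS 1-2 [J2]: (3,0,2)
R 2-0 [J1]: (3,1,2)
link3: (4,1,2)
C 1-3 [J2]: (4,1,3)
R 3-0 [J1]: (4,2,3)
PS 2-3 [J2]: (4,2,4)
Grübler: 3·3 − 2·2 − 4 = 1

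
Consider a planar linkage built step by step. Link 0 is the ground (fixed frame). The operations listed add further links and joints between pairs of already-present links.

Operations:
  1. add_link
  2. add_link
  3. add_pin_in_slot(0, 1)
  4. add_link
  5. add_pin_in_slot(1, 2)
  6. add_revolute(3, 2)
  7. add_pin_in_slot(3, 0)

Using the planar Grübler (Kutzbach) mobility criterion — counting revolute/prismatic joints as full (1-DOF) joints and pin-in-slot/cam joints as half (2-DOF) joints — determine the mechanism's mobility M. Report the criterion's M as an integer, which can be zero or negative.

L=1 J1=0 J2=0
add link → L=2 J1=0 J2=0
add link → L=3 J1=0 J2=0
PS@0,1 dof=2 J2 → L=3 J1=0 J2=1
add link → L=4 J1=0 J2=1
PS@1,2 dof=2 J2 → L=4 J1=0 J2=2
R@3,2 dof=1 J1 → L=4 J1=1 J2=2
PS@3,0 dof=2 J2 → L=4 J1=1 J2=3
M=3(L−1)−2J1−J2=3·3−2·1−3=4

M = 4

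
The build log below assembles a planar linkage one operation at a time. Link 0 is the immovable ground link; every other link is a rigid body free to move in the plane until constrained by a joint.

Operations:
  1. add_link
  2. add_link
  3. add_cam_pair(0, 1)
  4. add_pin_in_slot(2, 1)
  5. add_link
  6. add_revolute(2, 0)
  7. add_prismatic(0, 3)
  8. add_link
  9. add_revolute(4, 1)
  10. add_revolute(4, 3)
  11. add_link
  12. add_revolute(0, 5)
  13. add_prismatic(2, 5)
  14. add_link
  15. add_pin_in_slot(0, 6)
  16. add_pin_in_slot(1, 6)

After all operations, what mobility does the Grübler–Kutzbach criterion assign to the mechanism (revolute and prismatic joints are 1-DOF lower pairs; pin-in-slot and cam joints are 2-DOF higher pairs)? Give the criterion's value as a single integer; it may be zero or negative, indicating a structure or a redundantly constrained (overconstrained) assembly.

(L,J1,J2)=(1,0,0); link0 fixed
link1: (2,0,0)
link2: (3,0,0)
C 0-1 [J2]: (3,0,1)
PS 2-1 [J2]: (3,0,2)
link3: (4,0,2)
R 2-0 [J1]: (4,1,2)
P 0-3 [J1]: (4,2,2)
link4: (5,2,2)
R 4-1 [J1]: (5,3,2)
R 4-3 [J1]: (5,4,2)
link5: (6,4,2)
R 0-5 [J1]: (6,5,2)
P 2-5 [J1]: (6,6,2)
link6: (7,6,2)
PS 0-6 [J2]: (7,6,3)
PS 1-6 [J2]: (7,6,4)
Grübler: 3·6 − 2·6 − 4 = 2

M = 2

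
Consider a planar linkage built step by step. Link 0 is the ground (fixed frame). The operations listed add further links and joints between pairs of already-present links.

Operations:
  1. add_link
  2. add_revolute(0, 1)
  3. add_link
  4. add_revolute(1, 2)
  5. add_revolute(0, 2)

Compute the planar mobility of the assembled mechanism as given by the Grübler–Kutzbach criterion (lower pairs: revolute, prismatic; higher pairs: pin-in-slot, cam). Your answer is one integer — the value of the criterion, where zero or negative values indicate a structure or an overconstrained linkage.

M = 0

(L,J1,J2)=(1,0,0); link0 fixed
link1: (2,0,0)
R 0-1 [J1]: (2,1,0)
link2: (3,1,0)
R 1-2 [J1]: (3,2,0)
R 0-2 [J1]: (3,3,0)
Grübler: 3·2 − 2·3 − 0 = 0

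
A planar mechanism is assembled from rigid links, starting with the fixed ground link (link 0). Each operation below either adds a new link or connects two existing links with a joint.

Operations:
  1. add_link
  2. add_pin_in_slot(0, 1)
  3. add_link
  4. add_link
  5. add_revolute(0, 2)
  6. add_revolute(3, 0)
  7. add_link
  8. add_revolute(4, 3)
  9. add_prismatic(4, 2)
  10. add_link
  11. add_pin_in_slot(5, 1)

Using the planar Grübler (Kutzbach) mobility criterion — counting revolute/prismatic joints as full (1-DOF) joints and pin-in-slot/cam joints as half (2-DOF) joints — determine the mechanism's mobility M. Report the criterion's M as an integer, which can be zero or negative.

M = 5

(L,J1,J2)=(1,0,0); link0 fixed
link1: (2,0,0)
PS 0-1 [J2]: (2,0,1)
link2: (3,0,1)
link3: (4,0,1)
R 0-2 [J1]: (4,1,1)
R 3-0 [J1]: (4,2,1)
link4: (5,2,1)
R 4-3 [J1]: (5,3,1)
P 4-2 [J1]: (5,4,1)
link5: (6,4,1)
PS 5-1 [J2]: (6,4,2)
Grübler: 3·5 − 2·4 − 2 = 5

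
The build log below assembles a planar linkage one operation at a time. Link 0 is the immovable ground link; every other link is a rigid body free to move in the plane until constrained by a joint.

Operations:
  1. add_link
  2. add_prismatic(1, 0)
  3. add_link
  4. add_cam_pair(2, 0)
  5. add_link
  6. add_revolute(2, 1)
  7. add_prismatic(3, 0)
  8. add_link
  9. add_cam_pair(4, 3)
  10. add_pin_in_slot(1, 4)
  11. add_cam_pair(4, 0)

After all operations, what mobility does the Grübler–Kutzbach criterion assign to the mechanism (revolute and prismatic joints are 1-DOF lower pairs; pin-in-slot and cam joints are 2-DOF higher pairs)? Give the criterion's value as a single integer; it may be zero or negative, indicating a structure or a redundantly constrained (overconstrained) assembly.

[1;0;0] (link 0 is ground)
L+ [2;0;0]
P(1,0)∈J1 [2;1;0]
L+ [3;1;0]
C(2,0)∈J2 [3;1;1]
L+ [4;1;1]
R(2,1)∈J1 [4;2;1]
P(3,0)∈J1 [4;3;1]
L+ [5;3;1]
C(4,3)∈J2 [5;3;2]
PS(1,4)∈J2 [5;3;3]
C(4,0)∈J2 [5;3;4]
mobility = 12 − 6 − 4 = 2

M = 2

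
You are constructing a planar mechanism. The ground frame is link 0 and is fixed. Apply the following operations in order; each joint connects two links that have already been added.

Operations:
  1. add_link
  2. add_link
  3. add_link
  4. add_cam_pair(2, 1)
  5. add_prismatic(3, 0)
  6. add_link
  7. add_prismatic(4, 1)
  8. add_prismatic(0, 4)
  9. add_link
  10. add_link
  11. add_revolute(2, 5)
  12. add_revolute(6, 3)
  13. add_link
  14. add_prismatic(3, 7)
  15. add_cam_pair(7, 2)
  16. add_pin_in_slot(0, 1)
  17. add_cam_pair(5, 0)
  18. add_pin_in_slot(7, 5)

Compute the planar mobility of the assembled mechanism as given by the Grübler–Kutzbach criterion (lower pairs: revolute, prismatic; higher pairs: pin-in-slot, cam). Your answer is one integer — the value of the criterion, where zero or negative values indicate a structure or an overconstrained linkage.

M = 4

(L,J1,J2)=(1,0,0); link0 fixed
link1: (2,0,0)
link2: (3,0,0)
link3: (4,0,0)
C 2-1 [J2]: (4,0,1)
P 3-0 [J1]: (4,1,1)
link4: (5,1,1)
P 4-1 [J1]: (5,2,1)
P 0-4 [J1]: (5,3,1)
link5: (6,3,1)
link6: (7,3,1)
R 2-5 [J1]: (7,4,1)
R 6-3 [J1]: (7,5,1)
link7: (8,5,1)
P 3-7 [J1]: (8,6,1)
C 7-2 [J2]: (8,6,2)
PS 0-1 [J2]: (8,6,3)
C 5-0 [J2]: (8,6,4)
PS 7-5 [J2]: (8,6,5)
Grübler: 3·7 − 2·6 − 5 = 4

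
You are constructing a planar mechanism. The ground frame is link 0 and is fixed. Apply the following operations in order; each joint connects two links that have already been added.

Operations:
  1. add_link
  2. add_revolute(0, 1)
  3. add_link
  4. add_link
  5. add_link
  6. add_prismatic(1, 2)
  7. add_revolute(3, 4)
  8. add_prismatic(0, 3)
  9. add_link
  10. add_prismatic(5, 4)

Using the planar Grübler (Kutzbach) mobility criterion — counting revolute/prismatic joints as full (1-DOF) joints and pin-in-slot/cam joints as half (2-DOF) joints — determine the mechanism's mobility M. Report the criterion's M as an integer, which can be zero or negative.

M = 5

(L,J1,J2)=(1,0,0); link0 fixed
link1: (2,0,0)
R 0-1 [J1]: (2,1,0)
link2: (3,1,0)
link3: (4,1,0)
link4: (5,1,0)
P 1-2 [J1]: (5,2,0)
R 3-4 [J1]: (5,3,0)
P 0-3 [J1]: (5,4,0)
link5: (6,4,0)
P 5-4 [J1]: (6,5,0)
Grübler: 3·5 − 2·5 − 0 = 5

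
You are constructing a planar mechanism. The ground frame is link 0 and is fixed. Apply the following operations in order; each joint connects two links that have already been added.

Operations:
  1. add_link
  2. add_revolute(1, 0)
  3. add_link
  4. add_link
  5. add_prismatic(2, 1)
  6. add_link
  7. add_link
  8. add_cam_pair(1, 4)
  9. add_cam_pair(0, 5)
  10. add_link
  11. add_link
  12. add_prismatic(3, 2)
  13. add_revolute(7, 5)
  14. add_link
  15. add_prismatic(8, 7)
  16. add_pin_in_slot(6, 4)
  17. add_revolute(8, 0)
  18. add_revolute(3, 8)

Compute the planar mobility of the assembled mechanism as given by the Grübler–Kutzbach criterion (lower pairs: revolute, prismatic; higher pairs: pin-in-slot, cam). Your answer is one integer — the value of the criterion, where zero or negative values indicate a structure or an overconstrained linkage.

L=1 J1=0 J2=0
add link → L=2 J1=0 J2=0
R@1,0 dof=1 J1 → L=2 J1=1 J2=0
add link → L=3 J1=1 J2=0
add link → L=4 J1=1 J2=0
P@2,1 dof=1 J1 → L=4 J1=2 J2=0
add link → L=5 J1=2 J2=0
add link → L=6 J1=2 J2=0
C@1,4 dof=2 J2 → L=6 J1=2 J2=1
C@0,5 dof=2 J2 → L=6 J1=2 J2=2
add link → L=7 J1=2 J2=2
add link → L=8 J1=2 J2=2
P@3,2 dof=1 J1 → L=8 J1=3 J2=2
R@7,5 dof=1 J1 → L=8 J1=4 J2=2
add link → L=9 J1=4 J2=2
P@8,7 dof=1 J1 → L=9 J1=5 J2=2
PS@6,4 dof=2 J2 → L=9 J1=5 J2=3
R@8,0 dof=1 J1 → L=9 J1=6 J2=3
R@3,8 dof=1 J1 → L=9 J1=7 J2=3
M=3(L−1)−2J1−J2=3·8−2·7−3=7

M = 7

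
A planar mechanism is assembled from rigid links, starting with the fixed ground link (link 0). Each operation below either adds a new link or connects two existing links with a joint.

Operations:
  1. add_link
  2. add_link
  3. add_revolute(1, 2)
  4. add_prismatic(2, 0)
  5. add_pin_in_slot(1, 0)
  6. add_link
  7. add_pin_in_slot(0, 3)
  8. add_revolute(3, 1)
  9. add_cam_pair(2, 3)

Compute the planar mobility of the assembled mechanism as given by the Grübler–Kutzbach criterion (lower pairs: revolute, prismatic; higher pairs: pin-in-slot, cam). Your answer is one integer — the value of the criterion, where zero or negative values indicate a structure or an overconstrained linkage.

M = 0

L=1 J1=0 J2=0
add link → L=2 J1=0 J2=0
add link → L=3 J1=0 J2=0
R@1,2 dof=1 J1 → L=3 J1=1 J2=0
P@2,0 dof=1 J1 → L=3 J1=2 J2=0
PS@1,0 dof=2 J2 → L=3 J1=2 J2=1
add link → L=4 J1=2 J2=1
PS@0,3 dof=2 J2 → L=4 J1=2 J2=2
R@3,1 dof=1 J1 → L=4 J1=3 J2=2
C@2,3 dof=2 J2 → L=4 J1=3 J2=3
M=3(L−1)−2J1−J2=3·3−2·3−3=0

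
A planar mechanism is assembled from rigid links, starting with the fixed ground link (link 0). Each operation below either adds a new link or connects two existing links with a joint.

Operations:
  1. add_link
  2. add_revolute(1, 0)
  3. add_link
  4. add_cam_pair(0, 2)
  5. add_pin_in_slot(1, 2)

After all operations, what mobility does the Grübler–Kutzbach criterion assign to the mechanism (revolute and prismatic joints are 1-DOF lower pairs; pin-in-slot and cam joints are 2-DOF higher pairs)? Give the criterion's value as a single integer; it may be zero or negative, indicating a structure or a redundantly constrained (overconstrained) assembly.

M = 2

link 0 = ground. State L|J1|J2 = 1|0|0
+link1  2|0|0
R(1,0) f=1→J1  2|1|0
+link2  3|1|0
C(0,2) f=2→J2  3|1|1
PS(1,2) f=2→J2  3|1|2
M = 3(3−1)−2·1−2 = 6−2−2 = 2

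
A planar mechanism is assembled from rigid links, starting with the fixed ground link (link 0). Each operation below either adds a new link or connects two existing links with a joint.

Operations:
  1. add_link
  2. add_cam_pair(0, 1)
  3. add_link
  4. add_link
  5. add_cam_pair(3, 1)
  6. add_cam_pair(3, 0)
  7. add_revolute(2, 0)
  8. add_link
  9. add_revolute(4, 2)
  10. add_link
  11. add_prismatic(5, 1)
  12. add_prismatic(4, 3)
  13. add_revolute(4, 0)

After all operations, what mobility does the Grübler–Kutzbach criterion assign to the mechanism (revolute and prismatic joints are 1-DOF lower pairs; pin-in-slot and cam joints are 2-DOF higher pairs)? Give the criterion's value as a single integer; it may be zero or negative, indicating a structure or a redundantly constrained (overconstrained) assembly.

L=1 J1=0 J2=0
add link → L=2 J1=0 J2=0
C@0,1 dof=2 J2 → L=2 J1=0 J2=1
add link → L=3 J1=0 J2=1
add link → L=4 J1=0 J2=1
C@3,1 dof=2 J2 → L=4 J1=0 J2=2
C@3,0 dof=2 J2 → L=4 J1=0 J2=3
R@2,0 dof=1 J1 → L=4 J1=1 J2=3
add link → L=5 J1=1 J2=3
R@4,2 dof=1 J1 → L=5 J1=2 J2=3
add link → L=6 J1=2 J2=3
P@5,1 dof=1 J1 → L=6 J1=3 J2=3
P@4,3 dof=1 J1 → L=6 J1=4 J2=3
R@4,0 dof=1 J1 → L=6 J1=5 J2=3
M=3(L−1)−2J1−J2=3·5−2·5−3=2

M = 2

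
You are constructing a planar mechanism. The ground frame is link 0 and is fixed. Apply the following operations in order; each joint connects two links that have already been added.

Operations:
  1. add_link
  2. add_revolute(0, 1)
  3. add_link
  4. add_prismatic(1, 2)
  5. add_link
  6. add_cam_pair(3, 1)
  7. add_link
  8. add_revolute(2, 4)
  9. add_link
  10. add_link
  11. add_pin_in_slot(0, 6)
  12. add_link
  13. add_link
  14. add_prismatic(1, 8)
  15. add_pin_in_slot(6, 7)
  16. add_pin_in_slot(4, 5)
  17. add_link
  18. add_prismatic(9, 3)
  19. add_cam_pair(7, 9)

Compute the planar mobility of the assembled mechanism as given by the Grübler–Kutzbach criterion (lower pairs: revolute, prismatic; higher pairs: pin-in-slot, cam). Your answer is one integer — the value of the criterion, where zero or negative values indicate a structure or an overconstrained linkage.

ground; <1,0,0>
#1 <2,0,0>
R:0↔1 J1 <2,1,0>
#2 <3,1,0>
P:1↔2 J1 <3,2,0>
#3 <4,2,0>
C:3↔1 J2 <4,2,1>
#4 <5,2,1>
R:2↔4 J1 <5,3,1>
#5 <6,3,1>
#6 <7,3,1>
PS:0↔6 J2 <7,3,2>
#7 <8,3,2>
#8 <9,3,2>
P:1↔8 J1 <9,4,2>
PS:6↔7 J2 <9,4,3>
PS:4↔5 J2 <9,4,4>
#9 <10,4,4>
P:9↔3 J1 <10,5,4>
C:7↔9 J2 <10,5,5>
3×9 − 2×5 − 1×5 = 12

M = 12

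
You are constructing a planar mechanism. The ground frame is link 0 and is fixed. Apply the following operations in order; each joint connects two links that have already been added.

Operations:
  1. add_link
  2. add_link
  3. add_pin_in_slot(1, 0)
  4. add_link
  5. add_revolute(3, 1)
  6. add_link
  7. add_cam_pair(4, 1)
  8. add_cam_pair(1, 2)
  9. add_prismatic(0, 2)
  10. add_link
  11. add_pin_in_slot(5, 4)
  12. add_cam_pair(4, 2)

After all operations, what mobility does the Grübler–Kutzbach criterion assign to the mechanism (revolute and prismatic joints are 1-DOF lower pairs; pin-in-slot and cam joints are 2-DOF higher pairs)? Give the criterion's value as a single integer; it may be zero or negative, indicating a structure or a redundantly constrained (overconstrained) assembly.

M = 6

(L,J1,J2)=(1,0,0); link0 fixed
link1: (2,0,0)
link2: (3,0,0)
PS 1-0 [J2]: (3,0,1)
link3: (4,0,1)
R 3-1 [J1]: (4,1,1)
link4: (5,1,1)
C 4-1 [J2]: (5,1,2)
C 1-2 [J2]: (5,1,3)
P 0-2 [J1]: (5,2,3)
link5: (6,2,3)
PS 5-4 [J2]: (6,2,4)
C 4-2 [J2]: (6,2,5)
Grübler: 3·5 − 2·2 − 5 = 6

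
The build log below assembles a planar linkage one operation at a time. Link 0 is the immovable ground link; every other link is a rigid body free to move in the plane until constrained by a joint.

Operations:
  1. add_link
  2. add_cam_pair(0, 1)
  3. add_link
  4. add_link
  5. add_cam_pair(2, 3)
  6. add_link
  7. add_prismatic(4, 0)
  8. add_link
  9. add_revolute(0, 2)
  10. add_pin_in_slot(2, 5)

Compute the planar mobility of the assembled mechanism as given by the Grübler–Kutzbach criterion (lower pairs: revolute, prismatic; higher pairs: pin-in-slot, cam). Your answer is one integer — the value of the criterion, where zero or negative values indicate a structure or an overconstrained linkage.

[1;0;0] (link 0 is ground)
L+ [2;0;0]
C(0,1)∈J2 [2;0;1]
L+ [3;0;1]
L+ [4;0;1]
C(2,3)∈J2 [4;0;2]
L+ [5;0;2]
P(4,0)∈J1 [5;1;2]
L+ [6;1;2]
R(0,2)∈J1 [6;2;2]
PS(2,5)∈J2 [6;2;3]
mobility = 15 − 4 − 3 = 8

M = 8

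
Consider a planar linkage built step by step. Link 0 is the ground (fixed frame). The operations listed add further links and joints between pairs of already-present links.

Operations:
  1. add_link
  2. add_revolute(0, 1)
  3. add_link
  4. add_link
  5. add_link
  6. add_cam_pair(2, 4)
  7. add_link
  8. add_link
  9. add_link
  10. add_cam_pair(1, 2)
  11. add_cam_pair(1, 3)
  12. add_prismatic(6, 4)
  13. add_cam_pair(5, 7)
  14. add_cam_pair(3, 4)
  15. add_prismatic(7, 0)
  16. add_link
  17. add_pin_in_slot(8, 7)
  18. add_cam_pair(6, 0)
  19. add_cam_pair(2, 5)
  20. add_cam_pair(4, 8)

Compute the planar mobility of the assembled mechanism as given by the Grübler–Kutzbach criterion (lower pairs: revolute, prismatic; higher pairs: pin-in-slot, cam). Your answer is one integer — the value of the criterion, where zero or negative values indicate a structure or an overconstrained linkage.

ground; <1,0,0>
#1 <2,0,0>
R:0↔1 J1 <2,1,0>
#2 <3,1,0>
#3 <4,1,0>
#4 <5,1,0>
C:2↔4 J2 <5,1,1>
#5 <6,1,1>
#6 <7,1,1>
#7 <8,1,1>
C:1↔2 J2 <8,1,2>
C:1↔3 J2 <8,1,3>
P:6↔4 J1 <8,2,3>
C:5↔7 J2 <8,2,4>
C:3↔4 J2 <8,2,5>
P:7↔0 J1 <8,3,5>
#8 <9,3,5>
PS:8↔7 J2 <9,3,6>
C:6↔0 J2 <9,3,7>
C:2↔5 J2 <9,3,8>
C:4↔8 J2 <9,3,9>
3×8 − 2×3 − 1×9 = 9

M = 9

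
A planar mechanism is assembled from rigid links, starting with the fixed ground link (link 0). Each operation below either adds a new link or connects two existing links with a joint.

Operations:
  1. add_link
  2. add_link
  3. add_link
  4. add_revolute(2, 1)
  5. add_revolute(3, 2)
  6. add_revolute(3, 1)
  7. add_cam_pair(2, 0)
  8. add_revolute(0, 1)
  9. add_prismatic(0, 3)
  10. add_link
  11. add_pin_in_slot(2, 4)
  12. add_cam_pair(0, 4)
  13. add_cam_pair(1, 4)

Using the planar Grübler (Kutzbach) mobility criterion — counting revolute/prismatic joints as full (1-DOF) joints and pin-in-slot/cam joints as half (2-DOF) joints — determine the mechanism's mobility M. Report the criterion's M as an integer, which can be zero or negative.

M = -2

ground; <1,0,0>
#1 <2,0,0>
#2 <3,0,0>
#3 <4,0,0>
R:2↔1 J1 <4,1,0>
R:3↔2 J1 <4,2,0>
R:3↔1 J1 <4,3,0>
C:2↔0 J2 <4,3,1>
R:0↔1 J1 <4,4,1>
P:0↔3 J1 <4,5,1>
#4 <5,5,1>
PS:2↔4 J2 <5,5,2>
C:0↔4 J2 <5,5,3>
C:1↔4 J2 <5,5,4>
3×4 − 2×5 − 1×4 = -2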